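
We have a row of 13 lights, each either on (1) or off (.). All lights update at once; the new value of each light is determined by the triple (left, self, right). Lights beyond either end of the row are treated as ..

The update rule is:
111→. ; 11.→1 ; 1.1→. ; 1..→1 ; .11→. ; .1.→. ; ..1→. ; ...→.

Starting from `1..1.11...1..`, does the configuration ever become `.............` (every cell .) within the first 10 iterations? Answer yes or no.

iteration 1: .1....11...1.
iteration 2: ..1....11...1
iteration 3: ...1....11...
iteration 4: ....1....11..
iteration 5: .....1....11.
iteration 6: ......1....11
iteration 7: .......1....1
iteration 8: ........1....
iteration 9: .........1...
iteration 10: ..........1..
iteration 10 is ..........1.., still not uniform .

no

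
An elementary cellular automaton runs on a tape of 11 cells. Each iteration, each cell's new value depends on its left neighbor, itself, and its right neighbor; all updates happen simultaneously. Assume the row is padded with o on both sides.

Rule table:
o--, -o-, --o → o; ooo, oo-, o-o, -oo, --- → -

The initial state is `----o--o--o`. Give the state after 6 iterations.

o--ooooooo-
-oo--------
---o------o
o-ooo----o-
-----o--oo-
o---oooo---

o---oooo---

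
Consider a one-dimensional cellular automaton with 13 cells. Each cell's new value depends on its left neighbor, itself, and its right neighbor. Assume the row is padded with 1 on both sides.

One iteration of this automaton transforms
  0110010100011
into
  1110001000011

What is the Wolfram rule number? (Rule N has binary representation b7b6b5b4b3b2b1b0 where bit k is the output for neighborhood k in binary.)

position 12: 111 → 1  (bit 7 = 1)
position 2: 110 → 1  (bit 6 = 1)
position 0: 101 → 1  (bit 5 = 1)
position 3: 100 → 0  (bit 4 = 0)
position 1: 011 → 1  (bit 3 = 1)
position 5: 010 → 0  (bit 2 = 0)
position 4: 001 → 0  (bit 1 = 0)
position 9: 000 → 0  (bit 0 = 0)
bits b7..b0 = 11101000 = 232

232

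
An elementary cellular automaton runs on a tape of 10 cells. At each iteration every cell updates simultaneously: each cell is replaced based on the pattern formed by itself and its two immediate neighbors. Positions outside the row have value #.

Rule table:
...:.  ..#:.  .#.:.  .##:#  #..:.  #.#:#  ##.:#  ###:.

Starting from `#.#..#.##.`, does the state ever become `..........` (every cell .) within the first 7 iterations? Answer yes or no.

##....####
.#....#...
#.........
#.........  (fixed point — unchanged through iteration 7)
iteration 7 is #........., still not uniform .

no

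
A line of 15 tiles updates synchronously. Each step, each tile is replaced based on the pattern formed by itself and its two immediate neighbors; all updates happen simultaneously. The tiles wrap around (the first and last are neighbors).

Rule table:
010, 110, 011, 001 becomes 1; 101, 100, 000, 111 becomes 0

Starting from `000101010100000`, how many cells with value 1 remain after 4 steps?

step 1: 001101010100000
step 2: 011101010100000
step 3: 110101010100000
step 4: 110101010100001
count of 1: 7

7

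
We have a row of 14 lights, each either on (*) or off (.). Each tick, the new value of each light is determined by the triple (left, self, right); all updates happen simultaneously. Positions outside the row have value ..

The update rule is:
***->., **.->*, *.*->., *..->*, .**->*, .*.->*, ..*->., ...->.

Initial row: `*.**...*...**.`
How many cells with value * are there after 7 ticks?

*.***..**..***
*.*.**.***.*.*
*.*.**.*.*.*.*
*.*.**.*.*.*.*  (fixed point — unchanged through tick 7)
count of *: 8

8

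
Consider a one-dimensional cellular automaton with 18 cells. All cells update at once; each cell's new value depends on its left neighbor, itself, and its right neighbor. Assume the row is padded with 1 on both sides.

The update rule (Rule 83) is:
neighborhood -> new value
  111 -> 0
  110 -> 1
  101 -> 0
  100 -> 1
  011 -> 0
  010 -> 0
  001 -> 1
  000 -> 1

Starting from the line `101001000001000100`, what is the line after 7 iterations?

100110111110111011
111010000010001000
001001111101110111
110110000100010000
010011111011101111
001100001000100000
110111110111011111

110111110111011111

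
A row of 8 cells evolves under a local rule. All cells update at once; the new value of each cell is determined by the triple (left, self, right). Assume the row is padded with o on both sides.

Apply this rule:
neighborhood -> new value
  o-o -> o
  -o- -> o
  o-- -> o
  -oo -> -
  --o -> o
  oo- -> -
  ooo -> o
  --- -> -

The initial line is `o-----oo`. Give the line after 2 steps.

-o---o-o
ooo-ooo-

ooo-ooo-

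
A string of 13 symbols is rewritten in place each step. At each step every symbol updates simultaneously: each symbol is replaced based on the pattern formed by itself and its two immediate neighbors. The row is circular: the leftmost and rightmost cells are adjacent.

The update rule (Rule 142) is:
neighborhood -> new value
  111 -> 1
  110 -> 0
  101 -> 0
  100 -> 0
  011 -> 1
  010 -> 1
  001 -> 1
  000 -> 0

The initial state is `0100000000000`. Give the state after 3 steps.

0000000000011

1100000000000
1000000000001
0000000000011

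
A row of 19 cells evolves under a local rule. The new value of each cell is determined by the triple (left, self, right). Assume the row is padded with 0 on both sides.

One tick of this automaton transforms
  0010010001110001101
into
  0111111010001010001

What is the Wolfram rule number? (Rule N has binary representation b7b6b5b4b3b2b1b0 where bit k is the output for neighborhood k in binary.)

22

position 10: 111 → 0  (bit 7 = 0)
position 11: 110 → 0  (bit 6 = 0)
position 17: 101 → 0  (bit 5 = 0)
position 3: 100 → 1  (bit 4 = 1)
position 9: 011 → 0  (bit 3 = 0)
position 2: 010 → 1  (bit 2 = 1)
position 1: 001 → 1  (bit 1 = 1)
position 0: 000 → 0  (bit 0 = 0)
bits b7..b0 = 00010110 = 22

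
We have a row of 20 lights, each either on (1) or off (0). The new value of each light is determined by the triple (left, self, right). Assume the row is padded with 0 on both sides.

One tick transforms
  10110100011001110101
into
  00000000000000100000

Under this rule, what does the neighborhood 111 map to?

At position 14 the neighborhood is 111; the next row has 1 there.

1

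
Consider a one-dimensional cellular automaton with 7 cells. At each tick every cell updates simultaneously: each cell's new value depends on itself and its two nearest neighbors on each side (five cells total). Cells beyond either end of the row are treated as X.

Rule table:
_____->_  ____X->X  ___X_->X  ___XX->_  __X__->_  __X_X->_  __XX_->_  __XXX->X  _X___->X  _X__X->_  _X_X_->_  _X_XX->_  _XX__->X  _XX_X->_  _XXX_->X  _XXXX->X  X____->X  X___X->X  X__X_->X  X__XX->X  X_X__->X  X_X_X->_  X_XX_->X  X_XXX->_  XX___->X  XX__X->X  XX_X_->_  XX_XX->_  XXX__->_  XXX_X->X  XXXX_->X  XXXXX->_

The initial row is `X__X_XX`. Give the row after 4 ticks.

_XX___X
_XXXX_X
__XXX__
XXXX_XX

XXXX_XX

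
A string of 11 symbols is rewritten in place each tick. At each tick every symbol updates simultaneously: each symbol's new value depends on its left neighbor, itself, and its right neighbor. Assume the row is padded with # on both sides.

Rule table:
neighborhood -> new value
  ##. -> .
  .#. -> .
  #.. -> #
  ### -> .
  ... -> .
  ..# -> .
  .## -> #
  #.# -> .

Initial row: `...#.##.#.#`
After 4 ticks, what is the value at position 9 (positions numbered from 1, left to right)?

tick 1: #....#....#
tick 2: .#....#...#
tick 3: ..#....#..#
tick 4: #..#....#.#
position 9 holds #

#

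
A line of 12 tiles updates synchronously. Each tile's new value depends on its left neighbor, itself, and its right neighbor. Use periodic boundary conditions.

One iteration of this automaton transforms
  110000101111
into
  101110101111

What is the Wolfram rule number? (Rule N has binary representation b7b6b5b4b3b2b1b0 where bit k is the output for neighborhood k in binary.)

157

position 0: 111 → 1  (bit 7 = 1)
position 1: 110 → 0  (bit 6 = 0)
position 7: 101 → 0  (bit 5 = 0)
position 2: 100 → 1  (bit 4 = 1)
position 8: 011 → 1  (bit 3 = 1)
position 6: 010 → 1  (bit 2 = 1)
position 5: 001 → 0  (bit 1 = 0)
position 3: 000 → 1  (bit 0 = 1)
bits b7..b0 = 10011101 = 157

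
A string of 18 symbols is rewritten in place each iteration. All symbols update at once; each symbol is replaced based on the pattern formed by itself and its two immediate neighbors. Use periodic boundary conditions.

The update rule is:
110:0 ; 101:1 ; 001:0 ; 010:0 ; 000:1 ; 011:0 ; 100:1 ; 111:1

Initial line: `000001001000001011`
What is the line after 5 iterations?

111100100111100100
011010010011010010
000101001000101001
110010100110010100
001001010001001010

001001010001001010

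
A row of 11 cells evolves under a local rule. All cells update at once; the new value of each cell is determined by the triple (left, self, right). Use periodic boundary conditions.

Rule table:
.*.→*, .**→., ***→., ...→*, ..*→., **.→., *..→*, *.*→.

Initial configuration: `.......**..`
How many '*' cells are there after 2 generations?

******...**
......**...
count of *: 2

2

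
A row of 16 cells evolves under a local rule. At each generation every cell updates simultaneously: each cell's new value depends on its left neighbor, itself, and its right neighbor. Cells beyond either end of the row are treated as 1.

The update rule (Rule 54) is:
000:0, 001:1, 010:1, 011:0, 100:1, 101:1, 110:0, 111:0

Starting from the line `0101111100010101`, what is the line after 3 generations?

1011101000100010

generation 1: 1110000010111110
generation 2: 0001000111000001
generation 3: 1011101000100010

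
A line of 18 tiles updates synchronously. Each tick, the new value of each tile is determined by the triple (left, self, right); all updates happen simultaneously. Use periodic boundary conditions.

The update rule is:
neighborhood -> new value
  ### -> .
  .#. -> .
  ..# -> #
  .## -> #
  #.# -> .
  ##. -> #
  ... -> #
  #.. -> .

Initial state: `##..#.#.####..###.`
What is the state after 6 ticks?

##.#....#..#.##.#.
##...###..#..##...
##.###.#.#..###.##
.#.#.#.....##.#.#.
#......######.....
..######....#.####

..######....#.####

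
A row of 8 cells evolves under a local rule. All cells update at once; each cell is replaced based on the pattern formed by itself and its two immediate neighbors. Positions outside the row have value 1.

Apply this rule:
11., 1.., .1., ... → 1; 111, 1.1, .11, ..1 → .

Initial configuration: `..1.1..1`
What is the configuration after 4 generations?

1..11.1.

1.1.11..
1.1..11.
1.11..1.
1..11.1.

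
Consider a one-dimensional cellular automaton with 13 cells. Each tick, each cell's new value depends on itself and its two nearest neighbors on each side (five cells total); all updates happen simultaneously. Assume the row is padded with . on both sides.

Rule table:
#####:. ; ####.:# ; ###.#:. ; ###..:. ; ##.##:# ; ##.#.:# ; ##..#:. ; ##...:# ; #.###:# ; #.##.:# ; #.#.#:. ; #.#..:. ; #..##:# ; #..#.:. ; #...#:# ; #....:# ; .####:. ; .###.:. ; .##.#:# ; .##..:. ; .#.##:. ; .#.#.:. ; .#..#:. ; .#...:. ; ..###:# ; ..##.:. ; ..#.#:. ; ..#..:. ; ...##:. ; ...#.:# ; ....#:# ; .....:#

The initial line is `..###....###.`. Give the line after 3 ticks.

###.......###

#.#..###.#..#
....##..#....
###.......###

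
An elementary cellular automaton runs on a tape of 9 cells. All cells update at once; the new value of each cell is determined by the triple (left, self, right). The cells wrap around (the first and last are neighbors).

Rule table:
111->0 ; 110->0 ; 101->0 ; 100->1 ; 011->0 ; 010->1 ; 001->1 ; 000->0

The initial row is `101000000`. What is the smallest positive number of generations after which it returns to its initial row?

4

101100001
000010010
000111111
101000000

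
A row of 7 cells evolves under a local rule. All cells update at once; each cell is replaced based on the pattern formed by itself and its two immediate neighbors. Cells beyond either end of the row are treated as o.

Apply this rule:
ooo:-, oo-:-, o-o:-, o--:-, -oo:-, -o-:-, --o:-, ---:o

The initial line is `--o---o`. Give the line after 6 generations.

generation 1: ----o--
generation 2: -oo----
generation 3: ----oo-
generation 4: -oo----  (repeats generation 2; period 2)
generation 6: -oo----

-oo----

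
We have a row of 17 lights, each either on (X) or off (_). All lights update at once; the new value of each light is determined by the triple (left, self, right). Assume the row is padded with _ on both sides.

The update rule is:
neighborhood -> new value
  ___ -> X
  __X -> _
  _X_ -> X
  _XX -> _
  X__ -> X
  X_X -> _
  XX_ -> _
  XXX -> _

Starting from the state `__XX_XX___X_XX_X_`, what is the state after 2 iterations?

XXXXXX____XXXX___

X______XX_X____XX
XXXXXX____XXXX___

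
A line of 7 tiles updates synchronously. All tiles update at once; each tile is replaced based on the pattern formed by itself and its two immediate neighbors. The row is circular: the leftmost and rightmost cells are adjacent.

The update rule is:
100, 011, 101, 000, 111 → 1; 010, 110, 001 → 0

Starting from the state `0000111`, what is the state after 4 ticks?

0110111

1110110
1101101
1011011
0110111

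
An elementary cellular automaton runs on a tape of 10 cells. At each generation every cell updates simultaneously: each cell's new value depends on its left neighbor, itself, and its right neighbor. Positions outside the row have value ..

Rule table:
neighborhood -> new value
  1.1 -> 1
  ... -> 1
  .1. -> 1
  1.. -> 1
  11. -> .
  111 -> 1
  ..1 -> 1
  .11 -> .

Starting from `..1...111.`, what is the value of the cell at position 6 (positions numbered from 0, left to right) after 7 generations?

generation 1: 111111.1.1
generation 2: .1111.1111
generation 3: 1.11.1.11.
generation 4: 11..111..1
generation 5: ..11.1.111
generation 6: 11..111.1.
generation 7: ..11.1.111
position 6 holds .

.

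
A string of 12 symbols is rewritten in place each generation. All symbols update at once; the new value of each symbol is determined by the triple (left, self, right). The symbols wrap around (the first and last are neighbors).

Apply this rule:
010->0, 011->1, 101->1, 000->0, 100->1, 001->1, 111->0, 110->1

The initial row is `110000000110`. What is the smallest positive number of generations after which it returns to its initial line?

14

111000001111
001100011000
011110111100
110011100110
111110111111
000011100000
000110110000
001111111000
011000001100
111100011110
100110110011
111111111110
100000000011
110000000110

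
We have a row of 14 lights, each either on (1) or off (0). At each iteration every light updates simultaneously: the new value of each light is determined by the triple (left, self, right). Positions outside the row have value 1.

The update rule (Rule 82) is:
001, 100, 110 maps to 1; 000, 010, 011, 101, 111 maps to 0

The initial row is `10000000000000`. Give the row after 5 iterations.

01001100010000

iteration 1: 11000000000001
iteration 2: 01100000000010
iteration 3: 00110000000100
iteration 4: 11011000001011
iteration 5: 01001100010000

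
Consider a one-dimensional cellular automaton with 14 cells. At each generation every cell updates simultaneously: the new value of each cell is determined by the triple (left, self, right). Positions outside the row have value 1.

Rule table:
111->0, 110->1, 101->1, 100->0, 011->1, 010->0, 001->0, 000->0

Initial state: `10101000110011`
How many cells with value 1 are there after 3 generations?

6

generation 1: 11010000110010
generation 2: 01100000110001
generation 3: 11100000110001
count of 1: 6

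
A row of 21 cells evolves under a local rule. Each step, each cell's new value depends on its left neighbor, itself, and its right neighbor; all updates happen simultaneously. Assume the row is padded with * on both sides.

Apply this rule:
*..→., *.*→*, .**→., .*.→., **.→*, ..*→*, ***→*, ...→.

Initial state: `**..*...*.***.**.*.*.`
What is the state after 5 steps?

****.*.*.*.*.*.***.**

step 1: **.*...*.*.***.**.*.*
step 2: ***...*.*.*.***.**.*.
step 3: ***..*.*.*.*.***.**.*
step 4: ***.*.*.*.*.*.***.**.
step 5: ****.*.*.*.*.*.***.**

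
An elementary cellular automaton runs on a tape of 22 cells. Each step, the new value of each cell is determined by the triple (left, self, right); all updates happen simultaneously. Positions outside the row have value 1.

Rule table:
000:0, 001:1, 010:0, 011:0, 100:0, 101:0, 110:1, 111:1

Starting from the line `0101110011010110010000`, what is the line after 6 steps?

0000000001000000100100

0000110101000010100001
0001010000000100000010
0010000000001000000100
0100000000010000001001
0000000000100000010010
0000000001000000100100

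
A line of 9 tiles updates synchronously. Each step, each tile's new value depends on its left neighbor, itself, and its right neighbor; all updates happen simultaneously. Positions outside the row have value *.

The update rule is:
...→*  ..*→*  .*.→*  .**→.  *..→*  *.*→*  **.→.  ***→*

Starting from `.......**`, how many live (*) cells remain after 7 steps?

8

step 1: *******.*
step 2: ******.*.
step 3: *****.***
step 4: ****.*.**
step 5: ***.***.*
step 6: **.*.*.*.
step 7: *.*******
count of *: 8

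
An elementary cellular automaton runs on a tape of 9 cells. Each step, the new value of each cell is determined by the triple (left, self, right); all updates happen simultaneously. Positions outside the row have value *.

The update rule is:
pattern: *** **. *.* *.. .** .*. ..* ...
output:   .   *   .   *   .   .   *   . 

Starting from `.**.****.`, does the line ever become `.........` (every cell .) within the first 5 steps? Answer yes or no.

no

..*....*.
**.*..*..
.*..**.**
..**.*...
**.*..*.*
step 5 is **.*..*.*, still not uniform .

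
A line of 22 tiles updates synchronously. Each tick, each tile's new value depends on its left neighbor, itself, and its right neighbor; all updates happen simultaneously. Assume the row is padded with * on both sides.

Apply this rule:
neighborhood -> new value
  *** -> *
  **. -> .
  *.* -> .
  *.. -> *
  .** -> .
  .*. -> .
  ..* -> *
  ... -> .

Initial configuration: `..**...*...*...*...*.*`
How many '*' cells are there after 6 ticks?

tick 1: **..*.*.*.*.*.*.*.*...
tick 2: *.**...............*.*
tick 3: ....*.............*...
tick 4: *..*.*...........*.*.*
tick 5: .**...*.........*.....
tick 6: ...*.*.*.......*.*...*
count of *: 6

6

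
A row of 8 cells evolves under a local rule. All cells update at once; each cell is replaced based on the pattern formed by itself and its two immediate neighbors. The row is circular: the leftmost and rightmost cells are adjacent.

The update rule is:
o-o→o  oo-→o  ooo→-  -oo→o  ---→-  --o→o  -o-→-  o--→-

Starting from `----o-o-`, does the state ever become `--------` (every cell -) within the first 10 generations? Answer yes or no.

generation 1: ---o-o--
generation 2: --o-o---
generation 3: -o-o----
generation 4: o-o-----
generation 5: -o-----o
generation 6: o-----o-
generation 7: -----o-o
generation 8: ----o-o-  (repeats generation 0; period 8)
generation 10: --o-o---
generation 10 is --o-o---, still not uniform -

no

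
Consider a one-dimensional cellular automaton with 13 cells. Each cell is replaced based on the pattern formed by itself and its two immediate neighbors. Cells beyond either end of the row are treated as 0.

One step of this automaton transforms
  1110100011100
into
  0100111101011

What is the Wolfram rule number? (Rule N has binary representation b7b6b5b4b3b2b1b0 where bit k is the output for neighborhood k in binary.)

151

position 1: 111 → 1  (bit 7 = 1)
position 2: 110 → 0  (bit 6 = 0)
position 3: 101 → 0  (bit 5 = 0)
position 5: 100 → 1  (bit 4 = 1)
position 0: 011 → 0  (bit 3 = 0)
position 4: 010 → 1  (bit 2 = 1)
position 7: 001 → 1  (bit 1 = 1)
position 6: 000 → 1  (bit 0 = 1)
bits b7..b0 = 10010111 = 151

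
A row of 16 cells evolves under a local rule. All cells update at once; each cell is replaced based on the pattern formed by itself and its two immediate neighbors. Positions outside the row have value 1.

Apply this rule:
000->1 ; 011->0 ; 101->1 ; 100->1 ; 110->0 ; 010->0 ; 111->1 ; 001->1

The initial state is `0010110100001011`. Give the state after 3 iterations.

0101001010010101

iteration 1: 1101001011110101
iteration 2: 1010110101101010
iteration 3: 0101001010010101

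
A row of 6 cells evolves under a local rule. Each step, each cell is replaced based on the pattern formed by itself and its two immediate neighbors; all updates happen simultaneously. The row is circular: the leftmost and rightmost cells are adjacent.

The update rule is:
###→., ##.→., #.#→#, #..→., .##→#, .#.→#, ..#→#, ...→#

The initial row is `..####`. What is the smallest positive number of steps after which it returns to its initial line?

6

step 1: .##...
step 2: ##..##
step 3: ...##.
step 4: ####..
step 5: #....#
step 6: ..####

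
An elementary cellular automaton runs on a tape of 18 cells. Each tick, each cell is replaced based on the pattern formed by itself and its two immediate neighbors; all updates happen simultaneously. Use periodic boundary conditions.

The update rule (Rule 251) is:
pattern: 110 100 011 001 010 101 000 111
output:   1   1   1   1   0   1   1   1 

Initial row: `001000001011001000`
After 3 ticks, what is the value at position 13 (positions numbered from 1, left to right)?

110111110111110111
111111111111111111
111111111111111111
position 13 holds 1

1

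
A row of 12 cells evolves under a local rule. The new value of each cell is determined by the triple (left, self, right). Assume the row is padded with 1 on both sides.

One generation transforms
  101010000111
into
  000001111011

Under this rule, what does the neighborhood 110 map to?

At position 0 the neighborhood is 110; the next row has 0 there.

0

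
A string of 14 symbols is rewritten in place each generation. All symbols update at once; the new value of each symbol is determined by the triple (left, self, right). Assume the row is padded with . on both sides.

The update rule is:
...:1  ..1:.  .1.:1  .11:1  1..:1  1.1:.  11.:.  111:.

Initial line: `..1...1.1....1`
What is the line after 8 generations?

1.1...1.1....1

generation 1: 1.111.1.1111.1
generation 2: 1.1...1.1....1
generation 3: 1.111.1.1111.1  (repeats generation 1; period 2)
generation 8: 1.1...1.1....1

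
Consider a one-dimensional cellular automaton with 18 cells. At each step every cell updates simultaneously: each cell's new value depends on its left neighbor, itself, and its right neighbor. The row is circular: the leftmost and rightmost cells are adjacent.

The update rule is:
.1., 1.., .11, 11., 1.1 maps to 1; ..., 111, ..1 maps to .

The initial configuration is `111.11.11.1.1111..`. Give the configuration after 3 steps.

..11........1111..

1.11111111111..11.
111.........11.111
..11........1111..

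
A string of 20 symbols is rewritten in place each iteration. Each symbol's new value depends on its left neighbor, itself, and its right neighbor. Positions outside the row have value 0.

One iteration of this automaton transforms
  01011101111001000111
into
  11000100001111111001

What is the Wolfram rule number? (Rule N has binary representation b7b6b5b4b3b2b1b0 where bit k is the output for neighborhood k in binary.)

position 4: 111 → 0  (bit 7 = 0)
position 5: 110 → 1  (bit 6 = 1)
position 2: 101 → 0  (bit 5 = 0)
position 11: 100 → 1  (bit 4 = 1)
position 3: 011 → 0  (bit 3 = 0)
position 1: 010 → 1  (bit 2 = 1)
position 0: 001 → 1  (bit 1 = 1)
position 15: 000 → 1  (bit 0 = 1)
bits b7..b0 = 01010111 = 87

87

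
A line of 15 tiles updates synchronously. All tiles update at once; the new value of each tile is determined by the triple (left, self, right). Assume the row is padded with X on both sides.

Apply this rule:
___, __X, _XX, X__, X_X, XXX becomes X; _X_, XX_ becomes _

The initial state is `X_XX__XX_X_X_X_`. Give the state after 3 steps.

X_XXX_X_X_X_XXX

_XX_XXX_X_X_X_X
XX_XXX_X_X_X_XX
X_XXX_X_X_X_XXX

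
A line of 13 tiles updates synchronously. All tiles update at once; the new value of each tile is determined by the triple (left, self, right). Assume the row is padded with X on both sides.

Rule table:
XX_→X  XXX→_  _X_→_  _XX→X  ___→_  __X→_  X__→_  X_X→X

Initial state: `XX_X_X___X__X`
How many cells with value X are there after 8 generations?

generation 1: _XX_X_______X
generation 2: XXXX________X
generation 3: ___X________X
generation 4: ____________X
generation 5: ____________X  (fixed point — unchanged through generation 8)
count of X: 1

1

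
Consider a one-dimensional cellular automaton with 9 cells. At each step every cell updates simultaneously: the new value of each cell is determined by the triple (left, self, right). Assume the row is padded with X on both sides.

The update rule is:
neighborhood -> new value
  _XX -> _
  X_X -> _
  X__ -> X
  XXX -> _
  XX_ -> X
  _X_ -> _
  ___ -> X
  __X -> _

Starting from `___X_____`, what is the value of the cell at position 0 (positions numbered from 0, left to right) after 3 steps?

XX__XXXX_
_XX____X_
__XXXX___
position 0 holds _

_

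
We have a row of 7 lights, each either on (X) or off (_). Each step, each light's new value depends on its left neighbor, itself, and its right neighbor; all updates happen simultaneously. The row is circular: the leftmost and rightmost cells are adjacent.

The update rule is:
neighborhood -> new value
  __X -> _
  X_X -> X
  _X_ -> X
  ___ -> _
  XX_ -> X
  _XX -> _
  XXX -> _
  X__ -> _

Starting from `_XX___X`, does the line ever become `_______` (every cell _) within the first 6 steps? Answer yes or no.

X_X___X
XXX____
__X____
__X____  (fixed point — unchanged through step 6)
step 6 is __X____, still not uniform _

no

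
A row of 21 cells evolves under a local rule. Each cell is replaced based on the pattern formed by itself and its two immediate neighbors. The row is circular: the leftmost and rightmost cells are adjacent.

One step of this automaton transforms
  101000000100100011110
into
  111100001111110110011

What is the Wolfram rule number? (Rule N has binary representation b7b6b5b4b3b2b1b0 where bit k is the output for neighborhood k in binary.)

126

position 17: 111 → 0  (bit 7 = 0)
position 19: 110 → 1  (bit 6 = 1)
position 1: 101 → 1  (bit 5 = 1)
position 3: 100 → 1  (bit 4 = 1)
position 16: 011 → 1  (bit 3 = 1)
position 0: 010 → 1  (bit 2 = 1)
position 8: 001 → 1  (bit 1 = 1)
position 4: 000 → 0  (bit 0 = 0)
bits b7..b0 = 01111110 = 126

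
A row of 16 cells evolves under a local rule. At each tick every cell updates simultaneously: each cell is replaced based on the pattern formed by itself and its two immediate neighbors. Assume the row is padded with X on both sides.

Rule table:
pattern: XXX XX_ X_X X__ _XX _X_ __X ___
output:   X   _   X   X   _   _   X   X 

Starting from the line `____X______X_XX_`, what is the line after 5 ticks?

_X_X_X_XX_X_X__X

XXXX_XXXXXX_X__X
XXX_X_XXXX_X_XX_
XX_X_X_XX_X_X__X
X_X_X_X__X_X_XX_
_X_X_X_XX_X_X__X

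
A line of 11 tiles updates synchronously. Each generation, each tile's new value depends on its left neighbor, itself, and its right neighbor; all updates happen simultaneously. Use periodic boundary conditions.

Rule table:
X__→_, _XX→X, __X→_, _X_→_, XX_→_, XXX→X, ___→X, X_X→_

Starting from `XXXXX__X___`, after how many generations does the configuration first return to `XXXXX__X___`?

XXXX_____X_
XXX__XXX___
XX___XX__X_
X__X_X_____
_______XXX_
XXXXXX_XX__
XXXXX__X___

7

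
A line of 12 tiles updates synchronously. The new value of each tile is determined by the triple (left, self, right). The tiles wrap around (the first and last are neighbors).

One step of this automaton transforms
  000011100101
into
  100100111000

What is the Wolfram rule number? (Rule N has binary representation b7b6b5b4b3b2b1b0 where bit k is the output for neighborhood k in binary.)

position 5: 111 → 0  (bit 7 = 0)
position 6: 110 → 1  (bit 6 = 1)
position 10: 101 → 0  (bit 5 = 0)
position 0: 100 → 1  (bit 4 = 1)
position 4: 011 → 0  (bit 3 = 0)
position 9: 010 → 0  (bit 2 = 0)
position 3: 001 → 1  (bit 1 = 1)
position 1: 000 → 0  (bit 0 = 0)
bits b7..b0 = 01010010 = 82

82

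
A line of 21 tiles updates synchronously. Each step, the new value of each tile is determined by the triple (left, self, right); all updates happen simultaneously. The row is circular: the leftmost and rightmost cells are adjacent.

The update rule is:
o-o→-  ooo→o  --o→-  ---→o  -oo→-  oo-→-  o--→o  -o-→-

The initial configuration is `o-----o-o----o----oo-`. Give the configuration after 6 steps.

-oooo----ooo--ooo----
--oo-ooo--o-o--o-oooo
o-----o-o----o----oo-  (repeats step 0; period 3)
step 6: o-----o-o----o----oo-

o-----o-o----o----oo-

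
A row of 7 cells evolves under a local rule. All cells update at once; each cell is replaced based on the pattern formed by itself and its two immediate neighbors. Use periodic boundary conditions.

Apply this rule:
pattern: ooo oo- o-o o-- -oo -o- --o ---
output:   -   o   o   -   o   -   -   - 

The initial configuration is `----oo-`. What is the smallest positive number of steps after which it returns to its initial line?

----oo-

1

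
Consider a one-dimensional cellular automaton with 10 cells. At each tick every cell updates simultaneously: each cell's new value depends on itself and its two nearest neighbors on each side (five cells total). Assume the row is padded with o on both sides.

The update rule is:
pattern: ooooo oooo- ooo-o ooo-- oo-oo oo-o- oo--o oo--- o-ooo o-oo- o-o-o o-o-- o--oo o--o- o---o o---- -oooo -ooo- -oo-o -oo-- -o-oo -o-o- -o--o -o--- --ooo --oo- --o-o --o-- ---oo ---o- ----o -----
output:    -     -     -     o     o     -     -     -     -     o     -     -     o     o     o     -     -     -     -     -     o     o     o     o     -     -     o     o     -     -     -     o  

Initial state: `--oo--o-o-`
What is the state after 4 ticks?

--o-oo----

-o---ooo-o
--oo----o-
-o------oo
--o-oo----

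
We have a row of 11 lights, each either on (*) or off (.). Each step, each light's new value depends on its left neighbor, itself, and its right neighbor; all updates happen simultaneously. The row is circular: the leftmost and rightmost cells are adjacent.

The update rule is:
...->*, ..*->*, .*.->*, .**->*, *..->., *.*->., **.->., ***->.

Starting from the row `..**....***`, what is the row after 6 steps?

step 1: .**..****..
step 2: **..**....*
step 3: ...**..****
step 4: .***..**...
step 5: **...**..**
step 6: ...***..**.

...***..**.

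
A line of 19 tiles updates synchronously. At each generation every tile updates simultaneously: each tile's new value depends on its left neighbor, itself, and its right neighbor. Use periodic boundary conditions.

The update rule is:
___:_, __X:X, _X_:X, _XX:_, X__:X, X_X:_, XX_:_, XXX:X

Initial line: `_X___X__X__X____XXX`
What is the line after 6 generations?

_XX_XXXXXXXXX__X_X_
X____XXXXXXX_XXX_XX
_X__X_XXXXX___X___X
_XXXX__XXX_X_XXX_XX
__XX_XX_X__X__X____
_X______XXXXXXXX___

_X______XXXXXXXX___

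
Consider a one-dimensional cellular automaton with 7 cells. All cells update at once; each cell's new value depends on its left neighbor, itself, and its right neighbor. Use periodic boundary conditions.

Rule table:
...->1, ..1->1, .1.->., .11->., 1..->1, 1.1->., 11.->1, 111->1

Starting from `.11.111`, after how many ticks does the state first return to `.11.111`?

tick 1: ..1..11
tick 2: 11.11.1
tick 3: 11..1..
tick 4: .111.11
tick 5: ..11..1
tick 6: 11.111.
tick 7: .1..11.
tick 8: 1.11.11
tick 9: 1..1..1
tick 10: 111.11.
tick 11: .11..1.
tick 12: 1.111.1
tick 13: 1..11..
tick 14: .11.111

14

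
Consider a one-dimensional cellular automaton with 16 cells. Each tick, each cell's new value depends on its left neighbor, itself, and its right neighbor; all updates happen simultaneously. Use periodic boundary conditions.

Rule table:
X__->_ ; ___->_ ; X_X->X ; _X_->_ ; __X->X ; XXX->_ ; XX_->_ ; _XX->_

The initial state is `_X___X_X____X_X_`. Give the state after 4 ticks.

X___X_X____X_X__
___X_X____X_X__X
__X_X____X_X__X_
_X_X____X_X__X__

_X_X____X_X__X__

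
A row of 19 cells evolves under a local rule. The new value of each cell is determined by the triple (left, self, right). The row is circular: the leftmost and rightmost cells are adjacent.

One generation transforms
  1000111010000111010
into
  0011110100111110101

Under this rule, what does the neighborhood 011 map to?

1

At position 4 the neighborhood is 011; the next row has 1 there.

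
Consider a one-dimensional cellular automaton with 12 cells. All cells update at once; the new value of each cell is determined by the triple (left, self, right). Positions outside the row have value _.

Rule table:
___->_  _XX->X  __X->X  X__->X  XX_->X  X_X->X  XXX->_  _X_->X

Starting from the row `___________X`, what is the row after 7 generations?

____XX__XXXX

generation 1: __________XX
generation 2: _________XXX
generation 3: ________XX_X
generation 4: _______XXXXX
generation 5: ______XX___X
generation 6: _____XXXX_XX
generation 7: ____XX__XXXX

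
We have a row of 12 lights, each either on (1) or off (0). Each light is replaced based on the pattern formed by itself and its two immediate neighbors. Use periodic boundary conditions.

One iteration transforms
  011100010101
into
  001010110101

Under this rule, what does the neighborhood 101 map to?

0

At position 0 the neighborhood is 101; the next row has 0 there.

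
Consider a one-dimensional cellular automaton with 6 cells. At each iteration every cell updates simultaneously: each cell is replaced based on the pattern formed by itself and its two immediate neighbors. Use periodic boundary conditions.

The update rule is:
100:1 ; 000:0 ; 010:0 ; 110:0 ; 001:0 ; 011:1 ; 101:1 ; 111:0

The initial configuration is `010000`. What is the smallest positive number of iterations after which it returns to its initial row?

6

iteration 1: 001000
iteration 2: 000100
iteration 3: 000010
iteration 4: 000001
iteration 5: 100000
iteration 6: 010000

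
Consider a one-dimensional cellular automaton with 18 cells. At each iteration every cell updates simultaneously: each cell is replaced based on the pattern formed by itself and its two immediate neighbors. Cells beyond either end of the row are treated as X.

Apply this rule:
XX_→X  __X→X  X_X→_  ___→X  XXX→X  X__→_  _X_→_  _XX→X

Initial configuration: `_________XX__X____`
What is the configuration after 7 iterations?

_XXXXXXXXXX_XXXXXX

iteration 1: _XXXXXXXXXX_X__XXX
iteration 2: _XXXXXXXXXX___XXXX
iteration 3: _XXXXXXXXXX_XXXXXX
iteration 4: _XXXXXXXXXX_XXXXXX  (fixed point — unchanged through iteration 7)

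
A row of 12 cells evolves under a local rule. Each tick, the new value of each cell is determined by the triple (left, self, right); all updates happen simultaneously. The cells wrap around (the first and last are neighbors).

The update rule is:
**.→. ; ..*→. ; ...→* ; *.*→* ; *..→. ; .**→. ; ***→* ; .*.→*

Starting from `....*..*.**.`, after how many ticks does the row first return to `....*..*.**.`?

tick 1: ***.*..**...
tick 2: .*.**.....*.
tick 3: .**...***.*.
tick 4: ....*..*.**.

4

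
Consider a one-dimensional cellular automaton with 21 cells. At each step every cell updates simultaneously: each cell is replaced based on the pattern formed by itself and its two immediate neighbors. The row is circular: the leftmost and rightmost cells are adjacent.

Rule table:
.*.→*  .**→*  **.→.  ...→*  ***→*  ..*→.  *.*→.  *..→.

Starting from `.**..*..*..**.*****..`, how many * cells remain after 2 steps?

9

step 1: .*...*..*..*..****..*
step 2: .*.*.*..*..*..***...*
count of *: 9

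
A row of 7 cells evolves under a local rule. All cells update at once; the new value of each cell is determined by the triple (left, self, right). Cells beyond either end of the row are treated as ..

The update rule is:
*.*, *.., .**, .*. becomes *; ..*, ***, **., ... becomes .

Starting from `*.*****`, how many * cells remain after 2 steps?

***....
*..*...
count of *: 2

2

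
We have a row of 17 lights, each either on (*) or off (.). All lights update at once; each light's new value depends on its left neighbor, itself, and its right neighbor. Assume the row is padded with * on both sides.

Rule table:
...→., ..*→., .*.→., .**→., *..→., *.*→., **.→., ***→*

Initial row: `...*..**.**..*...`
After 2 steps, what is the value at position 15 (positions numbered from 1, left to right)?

.................
.................
position 15 holds .

.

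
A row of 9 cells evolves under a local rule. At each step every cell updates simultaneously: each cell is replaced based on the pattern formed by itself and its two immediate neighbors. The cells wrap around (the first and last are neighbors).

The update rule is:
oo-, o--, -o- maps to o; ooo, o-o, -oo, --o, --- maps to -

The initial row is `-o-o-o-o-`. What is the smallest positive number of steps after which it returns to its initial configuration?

18

step 1: -o-o-o-oo
step 2: -o-o-o--o
step 3: -o-o-oo-o
step 4: -o-o--o-o
step 5: -o-oo-o-o
step 6: -o--o-o-o
step 7: -oo-o-o-o
step 8: --o-o-o-o
step 9: o-o-o-o-o
step 10: o-o-o-o--
step 11: o-o-o-oo-
step 12: o-o-o--o-
step 13: o-o-oo-o-
step 14: o-o--o-o-
step 15: o-oo-o-o-
step 16: o--o-o-o-
step 17: oo-o-o-o-
step 18: -o-o-o-o-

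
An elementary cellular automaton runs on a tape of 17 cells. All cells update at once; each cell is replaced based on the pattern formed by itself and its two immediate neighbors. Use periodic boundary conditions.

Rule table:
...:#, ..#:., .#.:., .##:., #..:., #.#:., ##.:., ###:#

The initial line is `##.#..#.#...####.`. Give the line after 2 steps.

#########.......#

step 1: ..........#..##..
step 2: #########.......#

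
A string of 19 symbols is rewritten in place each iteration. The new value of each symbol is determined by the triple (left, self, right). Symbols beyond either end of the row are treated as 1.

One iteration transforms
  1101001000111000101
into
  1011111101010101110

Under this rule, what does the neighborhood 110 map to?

0

At position 1 the neighborhood is 110; the next row has 0 there.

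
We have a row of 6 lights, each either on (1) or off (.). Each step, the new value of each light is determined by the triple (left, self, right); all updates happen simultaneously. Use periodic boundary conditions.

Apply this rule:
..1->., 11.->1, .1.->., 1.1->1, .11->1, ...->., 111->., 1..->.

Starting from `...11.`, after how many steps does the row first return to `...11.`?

1

...11.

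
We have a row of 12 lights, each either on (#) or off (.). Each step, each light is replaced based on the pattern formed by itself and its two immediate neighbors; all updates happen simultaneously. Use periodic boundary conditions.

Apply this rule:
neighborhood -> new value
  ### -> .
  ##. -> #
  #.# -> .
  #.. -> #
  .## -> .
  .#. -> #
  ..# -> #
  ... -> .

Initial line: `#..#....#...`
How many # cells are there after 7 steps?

#####..###.#
....###..#..
...#..#####.
..####....##
##...##..#.#
.##.#.####..
#.#.#....##.
count of #: 5

5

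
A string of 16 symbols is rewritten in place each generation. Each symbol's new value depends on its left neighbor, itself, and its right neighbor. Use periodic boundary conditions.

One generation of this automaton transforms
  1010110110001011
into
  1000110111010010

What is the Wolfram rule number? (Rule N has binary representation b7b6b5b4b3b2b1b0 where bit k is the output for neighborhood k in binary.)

90

position 15: 111 → 0  (bit 7 = 0)
position 0: 110 → 1  (bit 6 = 1)
position 1: 101 → 0  (bit 5 = 0)
position 9: 100 → 1  (bit 4 = 1)
position 4: 011 → 1  (bit 3 = 1)
position 2: 010 → 0  (bit 2 = 0)
position 11: 001 → 1  (bit 1 = 1)
position 10: 000 → 0  (bit 0 = 0)
bits b7..b0 = 01011010 = 90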